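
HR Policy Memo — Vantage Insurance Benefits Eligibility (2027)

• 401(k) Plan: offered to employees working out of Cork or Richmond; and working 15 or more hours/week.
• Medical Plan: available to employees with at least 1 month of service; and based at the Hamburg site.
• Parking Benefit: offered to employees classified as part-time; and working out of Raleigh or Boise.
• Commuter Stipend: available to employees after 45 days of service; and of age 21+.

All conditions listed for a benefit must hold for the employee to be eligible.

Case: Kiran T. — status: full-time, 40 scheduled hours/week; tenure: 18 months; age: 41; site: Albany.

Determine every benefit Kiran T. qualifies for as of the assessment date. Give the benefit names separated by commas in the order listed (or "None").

401(k) Plan — site Albany ✗ (not Cork or Richmond) → not eligible.
Medical Plan — service 18 months ≥ 1 month ✓; site Albany ✗ (not Hamburg) → not eligible.
Parking Benefit — status full-time ✗ (requires part-time) → not eligible.
Commuter Stipend — service 18 months ≥ 45 days ✓; age 41 ≥ 21 ✓ → eligible.

Commuter Stipend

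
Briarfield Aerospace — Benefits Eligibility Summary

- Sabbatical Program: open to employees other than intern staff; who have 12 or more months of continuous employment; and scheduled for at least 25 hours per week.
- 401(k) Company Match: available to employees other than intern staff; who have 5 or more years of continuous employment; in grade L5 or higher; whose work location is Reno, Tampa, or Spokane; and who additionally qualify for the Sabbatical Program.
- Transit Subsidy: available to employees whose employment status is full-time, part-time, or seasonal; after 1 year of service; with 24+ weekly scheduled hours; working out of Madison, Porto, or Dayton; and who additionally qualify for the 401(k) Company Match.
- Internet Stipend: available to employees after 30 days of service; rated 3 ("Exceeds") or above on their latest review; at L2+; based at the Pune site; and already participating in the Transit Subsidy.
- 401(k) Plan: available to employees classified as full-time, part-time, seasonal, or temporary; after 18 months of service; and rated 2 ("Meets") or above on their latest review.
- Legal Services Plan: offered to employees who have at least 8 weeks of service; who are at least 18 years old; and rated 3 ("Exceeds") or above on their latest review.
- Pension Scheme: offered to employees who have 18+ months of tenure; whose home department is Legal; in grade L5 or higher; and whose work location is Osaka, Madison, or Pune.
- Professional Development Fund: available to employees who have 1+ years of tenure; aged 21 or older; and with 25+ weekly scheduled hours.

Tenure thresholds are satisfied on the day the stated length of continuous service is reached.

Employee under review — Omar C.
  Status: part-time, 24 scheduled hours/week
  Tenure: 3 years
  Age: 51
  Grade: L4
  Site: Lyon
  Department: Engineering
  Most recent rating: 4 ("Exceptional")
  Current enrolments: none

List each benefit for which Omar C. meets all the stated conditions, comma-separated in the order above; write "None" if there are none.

401(k) Plan, Legal Services Plan

Sabbatical Program — status part-time ✓ (not excluded); service 3 years ≥ 12 months (≈360 days) ✓; 24 hrs/wk < 25 ✗ → not eligible.
401(k) Company Match — status part-time ✓ (not excluded); service 3 years < 5 years ✗ → not eligible.
Transit Subsidy — status part-time ✓; service 3 years ≥ 1 year ✓; 24 hrs/wk ≥ 24 ✓; site Lyon ✗ (not Madison, Porto, or Dayton) → not eligible.
Internet Stipend — service 3 years ≥ 30 days ✓; rating 4 ≥ 3 ✓; grade L4 ≥ L2 ✓; site Lyon ✗ (not Pune) → not eligible.
401(k) Plan — status part-time ✓; service 3 years ≥ 18 months (≈540 days) ✓; rating 4 ≥ 2 ✓ → eligible.
Legal Services Plan — service 3 years ≥ 8 weeks (≈56 days) ✓; age 51 ≥ 18 ✓; rating 4 ≥ 3 ✓ → eligible.
Pension Scheme — service 3 years ≥ 18 months (≈540 days) ✓; dept Engineering ✗ → not eligible.
Professional Development Fund — service 3 years ≥ 1 year ✓; age 51 ≥ 21 ✓; 24 hrs/wk < 25 ✗ → not eligible.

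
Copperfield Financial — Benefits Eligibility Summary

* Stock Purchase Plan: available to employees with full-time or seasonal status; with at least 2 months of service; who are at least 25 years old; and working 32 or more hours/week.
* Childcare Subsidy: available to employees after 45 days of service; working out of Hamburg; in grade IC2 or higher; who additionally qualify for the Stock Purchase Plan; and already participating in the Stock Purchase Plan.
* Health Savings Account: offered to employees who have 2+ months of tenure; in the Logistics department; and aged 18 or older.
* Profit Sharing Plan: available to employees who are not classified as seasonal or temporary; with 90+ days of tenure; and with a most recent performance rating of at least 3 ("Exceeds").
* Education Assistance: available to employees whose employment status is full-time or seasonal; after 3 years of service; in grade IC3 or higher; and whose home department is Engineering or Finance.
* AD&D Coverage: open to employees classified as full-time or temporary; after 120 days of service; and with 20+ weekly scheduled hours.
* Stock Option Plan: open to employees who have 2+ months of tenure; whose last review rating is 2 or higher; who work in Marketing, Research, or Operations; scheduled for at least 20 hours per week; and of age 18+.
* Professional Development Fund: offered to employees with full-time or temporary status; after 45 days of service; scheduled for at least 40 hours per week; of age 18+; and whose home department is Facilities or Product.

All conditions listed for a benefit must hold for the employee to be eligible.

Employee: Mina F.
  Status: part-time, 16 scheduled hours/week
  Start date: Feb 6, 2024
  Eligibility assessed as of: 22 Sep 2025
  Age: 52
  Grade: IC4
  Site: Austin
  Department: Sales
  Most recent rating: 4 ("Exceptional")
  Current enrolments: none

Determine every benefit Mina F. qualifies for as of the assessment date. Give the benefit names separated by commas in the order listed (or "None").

Profit Sharing Plan

Service from Feb 6, 2024 to 22 Sep 2025: 594 days.
Stock Purchase Plan — status part-time ✗ (requires full-time or seasonal) → not eligible.
Childcare Subsidy — service 594 days ≥ 45 days ✓; site Austin ✗ (not Hamburg) → not eligible.
Health Savings Account — service 594 days ≥ 2 months (≈60 days) ✓; dept Sales ✗ → not eligible.
Profit Sharing Plan — status part-time ✓ (not excluded); service 594 days ≥ 90 days ✓; rating 4 ≥ 3 ✓ → eligible.
Education Assistance — status part-time ✗ (requires full-time or seasonal) → not eligible.
AD&D Coverage — status part-time ✗ (requires full-time or temporary) → not eligible.
Stock Option Plan — service 594 days ≥ 2 months (≈60 days) ✓; rating 4 ≥ 2 ✓; dept Sales ✗ → not eligible.
Professional Development Fund — status part-time ✗ (requires full-time or temporary) → not eligible.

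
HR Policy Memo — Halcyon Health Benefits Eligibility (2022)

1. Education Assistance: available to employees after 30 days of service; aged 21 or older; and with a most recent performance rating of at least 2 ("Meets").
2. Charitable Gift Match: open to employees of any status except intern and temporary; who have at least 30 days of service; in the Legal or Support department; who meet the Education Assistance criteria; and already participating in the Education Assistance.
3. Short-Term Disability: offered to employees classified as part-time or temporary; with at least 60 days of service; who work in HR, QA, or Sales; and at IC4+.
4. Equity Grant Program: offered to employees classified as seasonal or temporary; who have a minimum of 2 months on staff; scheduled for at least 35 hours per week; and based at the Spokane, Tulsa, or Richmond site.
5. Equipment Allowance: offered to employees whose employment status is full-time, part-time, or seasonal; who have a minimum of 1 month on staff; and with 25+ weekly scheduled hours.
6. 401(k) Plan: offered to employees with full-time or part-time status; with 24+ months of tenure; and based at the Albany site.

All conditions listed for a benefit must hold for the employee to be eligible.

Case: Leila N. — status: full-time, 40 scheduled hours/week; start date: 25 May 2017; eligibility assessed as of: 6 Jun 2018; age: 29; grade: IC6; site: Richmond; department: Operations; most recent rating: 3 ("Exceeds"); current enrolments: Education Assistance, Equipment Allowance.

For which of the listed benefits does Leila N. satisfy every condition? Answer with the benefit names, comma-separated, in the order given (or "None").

Service from 25 May 2017 to 6 Jun 2018: 377 days.
Education Assistance — service 377 days ≥ 30 days ✓; age 29 ≥ 21 ✓; rating 3 ≥ 2 ✓ → eligible.
Charitable Gift Match — status full-time ✓ (not excluded); service 377 days ≥ 30 days ✓; dept Operations ✗ → not eligible.
Short-Term Disability — status full-time ✗ (requires part-time or temporary) → not eligible.
Equity Grant Program — status full-time ✗ (requires seasonal or temporary) → not eligible.
Equipment Allowance — status full-time ✓; service 377 days ≥ 1 month (≈30 days) ✓; 40 hrs/wk ≥ 25 ✓ → eligible.
401(k) Plan — status full-time ✓; service 377 days < 24 months (≈720 days) ✗ → not eligible.

Education Assistance, Equipment Allowance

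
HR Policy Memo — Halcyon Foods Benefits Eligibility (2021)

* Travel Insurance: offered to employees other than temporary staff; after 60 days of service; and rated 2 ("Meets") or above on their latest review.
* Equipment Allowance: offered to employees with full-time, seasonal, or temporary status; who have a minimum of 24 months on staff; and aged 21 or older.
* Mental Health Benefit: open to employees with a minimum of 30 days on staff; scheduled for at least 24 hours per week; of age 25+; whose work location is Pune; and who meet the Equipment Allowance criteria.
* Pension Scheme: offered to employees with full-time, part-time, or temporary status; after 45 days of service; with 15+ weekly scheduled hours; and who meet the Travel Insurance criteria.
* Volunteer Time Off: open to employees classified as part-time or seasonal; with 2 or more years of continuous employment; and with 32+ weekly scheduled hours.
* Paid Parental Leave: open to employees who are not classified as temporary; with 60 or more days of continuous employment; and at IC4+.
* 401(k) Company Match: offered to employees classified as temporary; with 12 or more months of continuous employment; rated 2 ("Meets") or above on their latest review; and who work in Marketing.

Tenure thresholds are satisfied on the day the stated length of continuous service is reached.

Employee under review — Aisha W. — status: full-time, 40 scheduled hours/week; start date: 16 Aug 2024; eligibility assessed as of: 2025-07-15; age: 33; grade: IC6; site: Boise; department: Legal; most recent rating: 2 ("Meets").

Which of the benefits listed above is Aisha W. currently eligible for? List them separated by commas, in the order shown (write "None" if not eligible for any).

Travel Insurance, Pension Scheme, Paid Parental Leave

Service from 16 Aug 2024 to 2025-07-15: 333 days.
Travel Insurance — status full-time ✓ (not excluded); service 333 days ≥ 60 days ✓; rating 2 ≥ 2 ✓ → eligible.
Equipment Allowance — status full-time ✓; service 333 days < 24 months (≈720 days) ✗ → not eligible.
Mental Health Benefit — service 333 days ≥ 30 days ✓; 40 hrs/wk ≥ 24 ✓; age 33 ≥ 25 ✓; site Boise ✗ (not Pune) → not eligible.
Pension Scheme — status full-time ✓; service 333 days ≥ 45 days ✓; 40 hrs/wk ≥ 15 ✓; eligible for Travel Insurance ✓ → eligible.
Volunteer Time Off — status full-time ✗ (requires part-time or seasonal) → not eligible.
Paid Parental Leave — status full-time ✓ (not excluded); service 333 days ≥ 60 days ✓; grade IC6 ≥ IC4 ✓ → eligible.
401(k) Company Match — status full-time ✗ (requires temporary) → not eligible.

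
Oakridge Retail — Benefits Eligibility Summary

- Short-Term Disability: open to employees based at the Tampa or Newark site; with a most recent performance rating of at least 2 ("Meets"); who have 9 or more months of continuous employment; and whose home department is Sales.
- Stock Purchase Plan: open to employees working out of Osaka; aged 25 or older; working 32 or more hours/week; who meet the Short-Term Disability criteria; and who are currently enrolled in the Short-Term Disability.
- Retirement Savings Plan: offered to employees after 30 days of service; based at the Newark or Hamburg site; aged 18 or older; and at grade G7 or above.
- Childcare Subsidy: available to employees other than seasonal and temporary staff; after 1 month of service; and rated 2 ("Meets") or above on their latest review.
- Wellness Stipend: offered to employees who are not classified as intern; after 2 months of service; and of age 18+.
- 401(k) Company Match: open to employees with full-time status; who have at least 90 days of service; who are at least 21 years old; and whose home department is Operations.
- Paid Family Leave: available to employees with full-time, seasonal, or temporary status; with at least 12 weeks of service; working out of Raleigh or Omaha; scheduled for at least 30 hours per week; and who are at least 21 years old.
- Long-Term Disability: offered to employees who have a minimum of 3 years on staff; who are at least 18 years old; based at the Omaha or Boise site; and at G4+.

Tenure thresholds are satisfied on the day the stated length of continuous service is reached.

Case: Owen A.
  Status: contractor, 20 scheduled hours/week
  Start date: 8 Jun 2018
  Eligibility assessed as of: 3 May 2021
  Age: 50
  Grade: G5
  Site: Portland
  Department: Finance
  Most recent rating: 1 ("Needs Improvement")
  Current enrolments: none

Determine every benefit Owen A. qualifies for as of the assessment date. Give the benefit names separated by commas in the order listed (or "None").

Service from 8 Jun 2018 to 3 May 2021: 1060 days.
Short-Term Disability — site Portland ✗ (not Tampa or Newark) → not eligible.
Stock Purchase Plan — site Portland ✗ (not Osaka) → not eligible.
Retirement Savings Plan — service 1060 days ≥ 30 days ✓; site Portland ✗ (not Newark or Hamburg) → not eligible.
Childcare Subsidy — status contractor ✓ (not excluded); service 1060 days ≥ 1 month (≈30 days) ✓; rating 1 < 2 ✗ → not eligible.
Wellness Stipend — status contractor ✓ (not excluded); service 1060 days ≥ 2 months (≈60 days) ✓; age 50 ≥ 18 ✓ → eligible.
401(k) Company Match — status contractor ✗ (requires full-time) → not eligible.
Paid Family Leave — status contractor ✗ (requires full-time, seasonal, or temporary) → not eligible.
Long-Term Disability — service 1060 days < 3 years (≈1095 days) ✗ → not eligible.

Wellness Stipend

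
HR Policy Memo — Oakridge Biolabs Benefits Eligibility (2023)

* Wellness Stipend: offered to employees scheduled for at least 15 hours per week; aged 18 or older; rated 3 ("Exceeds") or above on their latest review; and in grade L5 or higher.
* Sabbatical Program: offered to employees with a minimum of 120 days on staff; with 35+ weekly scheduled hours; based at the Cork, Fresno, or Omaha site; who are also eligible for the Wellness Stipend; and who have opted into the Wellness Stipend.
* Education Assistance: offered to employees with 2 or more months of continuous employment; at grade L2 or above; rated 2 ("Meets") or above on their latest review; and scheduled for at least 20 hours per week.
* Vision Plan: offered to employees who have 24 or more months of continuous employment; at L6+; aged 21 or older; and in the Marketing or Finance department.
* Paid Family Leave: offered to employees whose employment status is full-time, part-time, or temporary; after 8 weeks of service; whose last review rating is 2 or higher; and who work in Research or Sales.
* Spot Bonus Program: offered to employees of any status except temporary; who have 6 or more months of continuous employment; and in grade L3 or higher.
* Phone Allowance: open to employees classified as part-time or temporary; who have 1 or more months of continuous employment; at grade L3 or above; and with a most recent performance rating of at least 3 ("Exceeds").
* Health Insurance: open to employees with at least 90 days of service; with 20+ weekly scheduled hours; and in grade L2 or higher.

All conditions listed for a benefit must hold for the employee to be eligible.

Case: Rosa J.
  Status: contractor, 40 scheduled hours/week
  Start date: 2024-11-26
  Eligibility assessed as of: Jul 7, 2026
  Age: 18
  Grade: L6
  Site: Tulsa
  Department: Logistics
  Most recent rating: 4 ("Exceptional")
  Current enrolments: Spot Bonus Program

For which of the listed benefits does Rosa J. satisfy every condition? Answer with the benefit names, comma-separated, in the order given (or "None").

Wellness Stipend, Education Assistance, Spot Bonus Program, Health Insurance

Service from 2024-11-26 to Jul 7, 2026: 588 days.
Wellness Stipend — 40 hrs/wk ≥ 15 ✓; age 18 ≥ 18 ✓; rating 4 ≥ 3 ✓; grade L6 ≥ L5 ✓ → eligible.
Sabbatical Program — service 588 days ≥ 120 days ✓; 40 hrs/wk ≥ 35 ✓; site Tulsa ✗ (not Cork, Fresno, or Omaha) → not eligible.
Education Assistance — service 588 days ≥ 2 months (≈60 days) ✓; grade L6 ≥ L2 ✓; rating 4 ≥ 2 ✓; 40 hrs/wk ≥ 20 ✓ → eligible.
Vision Plan — service 588 days < 24 months (≈720 days) ✗ → not eligible.
Paid Family Leave — status contractor ✗ (requires full-time, part-time, or temporary) → not eligible.
Spot Bonus Program — status contractor ✓ (not excluded); service 588 days ≥ 6 months (≈180 days) ✓; grade L6 ≥ L3 ✓ → eligible.
Phone Allowance — status contractor ✗ (requires part-time or temporary) → not eligible.
Health Insurance — service 588 days ≥ 90 days ✓; 40 hrs/wk ≥ 20 ✓; grade L6 ≥ L2 ✓ → eligible.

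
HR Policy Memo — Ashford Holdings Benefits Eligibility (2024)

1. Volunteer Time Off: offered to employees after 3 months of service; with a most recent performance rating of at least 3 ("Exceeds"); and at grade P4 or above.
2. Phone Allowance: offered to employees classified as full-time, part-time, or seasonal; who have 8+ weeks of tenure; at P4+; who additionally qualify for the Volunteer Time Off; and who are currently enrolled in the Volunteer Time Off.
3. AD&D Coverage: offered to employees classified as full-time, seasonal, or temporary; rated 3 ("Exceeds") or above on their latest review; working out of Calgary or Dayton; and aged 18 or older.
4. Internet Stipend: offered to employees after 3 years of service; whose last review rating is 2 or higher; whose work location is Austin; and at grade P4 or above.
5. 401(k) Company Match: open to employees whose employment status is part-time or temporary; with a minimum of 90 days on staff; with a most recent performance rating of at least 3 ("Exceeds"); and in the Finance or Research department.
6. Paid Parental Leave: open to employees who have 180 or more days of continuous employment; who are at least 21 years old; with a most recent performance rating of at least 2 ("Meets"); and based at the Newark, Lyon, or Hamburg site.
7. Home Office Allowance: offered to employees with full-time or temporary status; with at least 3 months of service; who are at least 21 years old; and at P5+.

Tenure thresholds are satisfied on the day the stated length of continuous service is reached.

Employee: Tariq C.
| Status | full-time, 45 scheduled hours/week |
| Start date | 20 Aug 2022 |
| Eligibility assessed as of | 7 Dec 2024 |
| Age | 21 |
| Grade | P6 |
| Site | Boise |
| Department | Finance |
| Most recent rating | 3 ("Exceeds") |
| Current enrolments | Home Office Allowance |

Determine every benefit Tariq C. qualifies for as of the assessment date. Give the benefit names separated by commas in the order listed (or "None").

Service from 20 Aug 2022 to 7 Dec 2024: 840 days.
Volunteer Time Off — service 840 days ≥ 3 months (≈90 days) ✓; rating 3 ≥ 3 ✓; grade P6 ≥ P4 ✓ → eligible.
Phone Allowance — status full-time ✓; service 840 days ≥ 8 weeks (≈56 days) ✓; grade P6 ≥ P4 ✓; eligible for Volunteer Time Off ✓; not enrolled in Volunteer Time Off ✗ → not eligible.
AD&D Coverage — status full-time ✓; rating 3 ≥ 3 ✓; site Boise ✗ (not Calgary or Dayton) → not eligible.
Internet Stipend — service 840 days < 3 years (≈1095 days) ✗ → not eligible.
401(k) Company Match — status full-time ✗ (requires part-time or temporary) → not eligible.
Paid Parental Leave — service 840 days ≥ 180 days ✓; age 21 ≥ 21 ✓; rating 3 ≥ 2 ✓; site Boise ✗ (not Newark, Lyon, or Hamburg) → not eligible.
Home Office Allowance — status full-time ✓; service 840 days ≥ 3 months (≈90 days) ✓; age 21 ≥ 21 ✓; grade P6 ≥ P5 ✓ → eligible.

Volunteer Time Off, Home Office Allowance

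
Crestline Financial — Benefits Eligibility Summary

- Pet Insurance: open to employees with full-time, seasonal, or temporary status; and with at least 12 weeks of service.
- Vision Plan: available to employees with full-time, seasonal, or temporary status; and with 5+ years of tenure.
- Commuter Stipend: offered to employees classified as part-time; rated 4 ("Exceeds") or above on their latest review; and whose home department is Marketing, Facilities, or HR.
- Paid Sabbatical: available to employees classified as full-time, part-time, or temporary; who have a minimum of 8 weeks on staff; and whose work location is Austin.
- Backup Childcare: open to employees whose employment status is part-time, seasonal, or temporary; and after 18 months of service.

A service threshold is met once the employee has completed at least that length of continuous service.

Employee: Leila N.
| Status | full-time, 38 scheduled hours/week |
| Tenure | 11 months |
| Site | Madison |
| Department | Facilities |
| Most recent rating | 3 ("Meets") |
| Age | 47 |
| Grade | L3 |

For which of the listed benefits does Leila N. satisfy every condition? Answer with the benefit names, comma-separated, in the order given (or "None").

Pet Insurance

Pet Insurance — status full-time ✓; service 11 months ≥ 12 weeks (≈84 days) ✓ → eligible.
Vision Plan — status full-time ✓; service 11 months < 5 years (≈1825 days) ✗ → not eligible.
Commuter Stipend — status full-time ✗ (requires part-time) → not eligible.
Paid Sabbatical — status full-time ✓; service 11 months ≥ 8 weeks (≈56 days) ✓; site Madison ✗ (not Austin) → not eligible.
Backup Childcare — status full-time ✗ (requires part-time, seasonal, or temporary) → not eligible.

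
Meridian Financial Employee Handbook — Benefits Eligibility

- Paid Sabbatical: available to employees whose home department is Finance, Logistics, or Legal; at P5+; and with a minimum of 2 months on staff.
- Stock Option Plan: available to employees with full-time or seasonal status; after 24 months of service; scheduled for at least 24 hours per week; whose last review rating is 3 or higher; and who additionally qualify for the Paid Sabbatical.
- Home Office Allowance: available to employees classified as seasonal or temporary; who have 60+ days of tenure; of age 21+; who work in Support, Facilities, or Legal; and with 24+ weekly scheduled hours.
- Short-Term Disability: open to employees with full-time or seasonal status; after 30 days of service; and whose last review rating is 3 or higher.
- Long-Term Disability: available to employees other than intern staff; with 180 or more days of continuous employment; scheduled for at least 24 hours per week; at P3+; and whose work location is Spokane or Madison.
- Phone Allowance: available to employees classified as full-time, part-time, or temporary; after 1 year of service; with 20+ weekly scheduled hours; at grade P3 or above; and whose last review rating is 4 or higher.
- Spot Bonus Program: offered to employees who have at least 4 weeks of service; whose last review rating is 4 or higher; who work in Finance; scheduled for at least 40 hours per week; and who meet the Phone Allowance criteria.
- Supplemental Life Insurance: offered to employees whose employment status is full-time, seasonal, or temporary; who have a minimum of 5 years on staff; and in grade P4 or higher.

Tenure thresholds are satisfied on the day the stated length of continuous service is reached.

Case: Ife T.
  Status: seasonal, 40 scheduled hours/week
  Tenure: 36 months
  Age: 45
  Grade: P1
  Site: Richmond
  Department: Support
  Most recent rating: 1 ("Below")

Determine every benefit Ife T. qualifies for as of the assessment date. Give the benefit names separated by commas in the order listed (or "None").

Paid Sabbatical — dept Support ✗ → not eligible.
Stock Option Plan — status seasonal ✓; service 36 months ≥ 24 months ✓; 40 hrs/wk ≥ 24 ✓; rating 1 < 3 ✗ → not eligible.
Home Office Allowance — status seasonal ✓; service 36 months ≥ 60 days ✓; age 45 ≥ 21 ✓; dept Support ✓; 40 hrs/wk ≥ 24 ✓ → eligible.
Short-Term Disability — status seasonal ✓; service 36 months ≥ 30 days ✓; rating 1 < 3 ✗ → not eligible.
Long-Term Disability — status seasonal ✓ (not excluded); service 36 months ≥ 180 days ✓; 40 hrs/wk ≥ 24 ✓; grade P1 < P3 ✗ → not eligible.
Phone Allowance — status seasonal ✗ (requires full-time, part-time, or temporary) → not eligible.
Spot Bonus Program — service 36 months ≥ 4 weeks (≈28 days) ✓; rating 1 < 4 ✗ → not eligible.
Supplemental Life Insurance — status seasonal ✓; service 36 months < 5 years (≈1825 days) ✗ → not eligible.

Home Office Allowance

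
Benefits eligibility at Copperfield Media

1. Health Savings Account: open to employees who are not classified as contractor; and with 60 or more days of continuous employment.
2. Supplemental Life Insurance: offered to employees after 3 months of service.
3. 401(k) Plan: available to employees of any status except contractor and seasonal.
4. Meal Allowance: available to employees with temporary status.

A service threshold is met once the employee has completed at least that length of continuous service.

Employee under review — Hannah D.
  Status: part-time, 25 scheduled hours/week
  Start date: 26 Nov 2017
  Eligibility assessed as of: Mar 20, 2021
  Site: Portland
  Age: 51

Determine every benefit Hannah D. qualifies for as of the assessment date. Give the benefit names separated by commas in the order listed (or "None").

Service from 26 Nov 2017 to Mar 20, 2021: 1210 days.
Health Savings Account — status part-time ✓ (not excluded); service 1210 days ≥ 60 days ✓ → eligible.
Supplemental Life Insurance — service 1210 days ≥ 3 months (≈90 days) ✓ → eligible.
401(k) Plan — status part-time ✓ (not excluded) → eligible.
Meal Allowance — status part-time ✗ (requires temporary) → not eligible.

Health Savings Account, Supplemental Life Insurance, 401(k) Plan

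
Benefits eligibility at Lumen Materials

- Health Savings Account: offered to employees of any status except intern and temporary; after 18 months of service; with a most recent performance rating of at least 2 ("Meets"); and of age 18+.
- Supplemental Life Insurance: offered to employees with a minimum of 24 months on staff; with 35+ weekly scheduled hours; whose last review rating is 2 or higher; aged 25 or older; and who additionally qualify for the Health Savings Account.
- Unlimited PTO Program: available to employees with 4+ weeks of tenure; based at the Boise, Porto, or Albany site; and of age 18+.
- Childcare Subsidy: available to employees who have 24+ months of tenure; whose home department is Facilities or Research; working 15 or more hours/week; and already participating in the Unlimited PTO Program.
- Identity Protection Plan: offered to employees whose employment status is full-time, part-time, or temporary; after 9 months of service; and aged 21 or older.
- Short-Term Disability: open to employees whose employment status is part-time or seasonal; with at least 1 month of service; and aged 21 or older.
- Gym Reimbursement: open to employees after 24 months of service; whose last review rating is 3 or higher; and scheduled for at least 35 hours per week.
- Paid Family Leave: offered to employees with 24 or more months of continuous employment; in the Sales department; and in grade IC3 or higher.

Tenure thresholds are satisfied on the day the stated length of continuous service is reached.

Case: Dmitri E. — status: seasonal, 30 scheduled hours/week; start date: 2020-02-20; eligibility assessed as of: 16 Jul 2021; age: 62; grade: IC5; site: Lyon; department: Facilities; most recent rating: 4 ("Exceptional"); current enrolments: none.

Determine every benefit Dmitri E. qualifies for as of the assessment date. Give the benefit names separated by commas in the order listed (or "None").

Service from 2020-02-20 to 16 Jul 2021: 512 days.
Health Savings Account — status seasonal ✓ (not excluded); service 512 days < 18 months (≈540 days) ✗ → not eligible.
Supplemental Life Insurance — service 512 days < 24 months (≈720 days) ✗ → not eligible.
Unlimited PTO Program — service 512 days ≥ 4 weeks (≈28 days) ✓; site Lyon ✗ (not Boise, Porto, or Albany) → not eligible.
Childcare Subsidy — service 512 days < 24 months (≈720 days) ✗ → not eligible.
Identity Protection Plan — status seasonal ✗ (requires full-time, part-time, or temporary) → not eligible.
Short-Term Disability — status seasonal ✓; service 512 days ≥ 1 month (≈30 days) ✓; age 62 ≥ 21 ✓ → eligible.
Gym Reimbursement — service 512 days < 24 months (≈720 days) ✗ → not eligible.
Paid Family Leave — service 512 days < 24 months (≈720 days) ✗ → not eligible.

Short-Term Disability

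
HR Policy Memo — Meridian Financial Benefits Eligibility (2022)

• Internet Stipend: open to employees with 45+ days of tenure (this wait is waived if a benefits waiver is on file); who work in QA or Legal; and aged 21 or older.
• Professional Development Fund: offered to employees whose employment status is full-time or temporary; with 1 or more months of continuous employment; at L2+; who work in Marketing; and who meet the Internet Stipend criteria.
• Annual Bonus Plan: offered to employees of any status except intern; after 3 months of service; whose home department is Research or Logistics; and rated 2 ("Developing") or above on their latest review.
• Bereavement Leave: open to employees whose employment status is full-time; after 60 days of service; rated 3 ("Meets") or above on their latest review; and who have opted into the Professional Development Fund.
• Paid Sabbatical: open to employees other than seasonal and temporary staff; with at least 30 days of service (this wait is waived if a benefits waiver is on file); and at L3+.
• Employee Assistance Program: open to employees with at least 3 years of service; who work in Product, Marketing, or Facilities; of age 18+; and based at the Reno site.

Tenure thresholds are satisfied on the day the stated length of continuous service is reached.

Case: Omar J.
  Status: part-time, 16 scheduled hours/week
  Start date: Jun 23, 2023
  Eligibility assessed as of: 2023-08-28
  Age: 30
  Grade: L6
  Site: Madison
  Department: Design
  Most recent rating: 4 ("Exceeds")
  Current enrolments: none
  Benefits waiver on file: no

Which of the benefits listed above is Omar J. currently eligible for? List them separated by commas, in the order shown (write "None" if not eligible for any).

Paid Sabbatical

Service from Jun 23, 2023 to 2023-08-28: 66 days.
Internet Stipend — no waiver, service 66 days ≥ 45 days ✓; dept Design ✗ → not eligible.
Professional Development Fund — status part-time ✗ (requires full-time or temporary) → not eligible.
Annual Bonus Plan — status part-time ✓ (not excluded); service 66 days < 3 months (≈90 days) ✗ → not eligible.
Bereavement Leave — status part-time ✗ (requires full-time) → not eligible.
Paid Sabbatical — status part-time ✓ (not excluded); no waiver, service 66 days ≥ 30 days ✓; grade L6 ≥ L3 ✓ → eligible.
Employee Assistance Program — service 66 days < 3 years (≈1095 days) ✗ → not eligible.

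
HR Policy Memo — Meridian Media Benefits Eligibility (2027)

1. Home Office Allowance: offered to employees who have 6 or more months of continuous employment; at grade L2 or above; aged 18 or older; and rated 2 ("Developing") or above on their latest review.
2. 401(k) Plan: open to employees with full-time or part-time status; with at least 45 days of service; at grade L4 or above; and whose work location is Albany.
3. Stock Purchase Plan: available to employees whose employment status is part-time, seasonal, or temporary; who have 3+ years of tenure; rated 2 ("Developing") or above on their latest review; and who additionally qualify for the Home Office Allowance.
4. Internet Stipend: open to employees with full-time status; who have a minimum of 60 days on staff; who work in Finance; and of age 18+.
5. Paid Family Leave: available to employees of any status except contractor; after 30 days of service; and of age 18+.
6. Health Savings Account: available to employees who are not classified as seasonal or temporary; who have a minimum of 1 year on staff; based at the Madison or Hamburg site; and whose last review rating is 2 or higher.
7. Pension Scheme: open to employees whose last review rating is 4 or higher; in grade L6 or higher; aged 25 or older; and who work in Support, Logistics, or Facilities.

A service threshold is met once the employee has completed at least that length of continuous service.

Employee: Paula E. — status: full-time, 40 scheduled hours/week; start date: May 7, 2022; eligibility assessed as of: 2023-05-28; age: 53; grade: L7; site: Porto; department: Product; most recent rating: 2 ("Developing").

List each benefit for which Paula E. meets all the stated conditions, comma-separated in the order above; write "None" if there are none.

Service from May 7, 2022 to 2023-05-28: 386 days.
Home Office Allowance — service 386 days ≥ 6 months (≈180 days) ✓; grade L7 ≥ L2 ✓; age 53 ≥ 18 ✓; rating 2 ≥ 2 ✓ → eligible.
401(k) Plan — status full-time ✓; service 386 days ≥ 45 days ✓; grade L7 ≥ L4 ✓; site Porto ✗ (not Albany) → not eligible.
Stock Purchase Plan — status full-time ✗ (requires part-time, seasonal, or temporary) → not eligible.
Internet Stipend — status full-time ✓; service 386 days ≥ 60 days ✓; dept Product ✗ → not eligible.
Paid Family Leave — status full-time ✓ (not excluded); service 386 days ≥ 30 days ✓; age 53 ≥ 18 ✓ → eligible.
Health Savings Account — status full-time ✓ (not excluded); service 386 days ≥ 1 year (≈365 days) ✓; site Porto ✗ (not Madison or Hamburg) → not eligible.
Pension Scheme — rating 2 < 4 ✗ → not eligible.

Home Office Allowance, Paid Family Leave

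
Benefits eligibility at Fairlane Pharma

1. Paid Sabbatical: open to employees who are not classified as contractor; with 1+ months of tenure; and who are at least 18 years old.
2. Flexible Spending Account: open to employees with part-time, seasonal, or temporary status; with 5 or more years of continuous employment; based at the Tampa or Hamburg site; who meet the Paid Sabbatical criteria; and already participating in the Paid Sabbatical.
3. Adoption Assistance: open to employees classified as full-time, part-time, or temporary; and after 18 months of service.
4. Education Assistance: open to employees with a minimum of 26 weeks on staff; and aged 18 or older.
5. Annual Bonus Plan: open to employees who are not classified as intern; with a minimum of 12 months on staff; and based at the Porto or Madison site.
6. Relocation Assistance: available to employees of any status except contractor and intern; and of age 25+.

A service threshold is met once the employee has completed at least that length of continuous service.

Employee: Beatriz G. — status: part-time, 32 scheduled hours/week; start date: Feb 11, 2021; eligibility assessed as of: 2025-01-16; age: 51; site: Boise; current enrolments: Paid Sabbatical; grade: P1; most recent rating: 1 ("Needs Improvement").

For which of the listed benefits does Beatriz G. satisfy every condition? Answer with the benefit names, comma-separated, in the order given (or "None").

Paid Sabbatical, Adoption Assistance, Education Assistance, Relocation Assistance

Service from Feb 11, 2021 to 2025-01-16: 1435 days.
Paid Sabbatical — status part-time ✓ (not excluded); service 1435 days ≥ 1 month (≈30 days) ✓; age 51 ≥ 18 ✓ → eligible.
Flexible Spending Account — status part-time ✓; service 1435 days < 5 years (≈1825 days) ✗ → not eligible.
Adoption Assistance — status part-time ✓; service 1435 days ≥ 18 months (≈540 days) ✓ → eligible.
Education Assistance — service 1435 days ≥ 26 weeks (≈182 days) ✓; age 51 ≥ 18 ✓ → eligible.
Annual Bonus Plan — status part-time ✓ (not excluded); service 1435 days ≥ 12 months (≈360 days) ✓; site Boise ✗ (not Porto or Madison) → not eligible.
Relocation Assistance — status part-time ✓ (not excluded); age 51 ≥ 25 ✓ → eligible.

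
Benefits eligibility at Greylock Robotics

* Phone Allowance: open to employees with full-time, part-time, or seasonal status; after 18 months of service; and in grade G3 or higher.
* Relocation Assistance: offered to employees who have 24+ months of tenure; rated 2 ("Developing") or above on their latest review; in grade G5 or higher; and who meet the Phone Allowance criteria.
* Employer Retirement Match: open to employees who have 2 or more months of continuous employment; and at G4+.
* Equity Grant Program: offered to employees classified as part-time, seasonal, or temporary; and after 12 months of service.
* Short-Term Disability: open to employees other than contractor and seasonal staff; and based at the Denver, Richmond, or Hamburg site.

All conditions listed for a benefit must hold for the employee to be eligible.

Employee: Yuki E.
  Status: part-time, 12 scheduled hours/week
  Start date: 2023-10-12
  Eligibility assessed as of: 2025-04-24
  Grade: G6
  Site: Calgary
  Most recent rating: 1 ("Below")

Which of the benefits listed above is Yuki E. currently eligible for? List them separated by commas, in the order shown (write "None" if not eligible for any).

Phone Allowance, Employer Retirement Match, Equity Grant Program

Service from 2023-10-12 to 2025-04-24: 560 days.
Phone Allowance — status part-time ✓; service 560 days ≥ 18 months (≈540 days) ✓; grade G6 ≥ G3 ✓ → eligible.
Relocation Assistance — service 560 days < 24 months (≈720 days) ✗ → not eligible.
Employer Retirement Match — service 560 days ≥ 2 months (≈60 days) ✓; grade G6 ≥ G4 ✓ → eligible.
Equity Grant Program — status part-time ✓; service 560 days ≥ 12 months (≈360 days) ✓ → eligible.
Short-Term Disability — status part-time ✓ (not excluded); site Calgary ✗ (not Denver, Richmond, or Hamburg) → not eligible.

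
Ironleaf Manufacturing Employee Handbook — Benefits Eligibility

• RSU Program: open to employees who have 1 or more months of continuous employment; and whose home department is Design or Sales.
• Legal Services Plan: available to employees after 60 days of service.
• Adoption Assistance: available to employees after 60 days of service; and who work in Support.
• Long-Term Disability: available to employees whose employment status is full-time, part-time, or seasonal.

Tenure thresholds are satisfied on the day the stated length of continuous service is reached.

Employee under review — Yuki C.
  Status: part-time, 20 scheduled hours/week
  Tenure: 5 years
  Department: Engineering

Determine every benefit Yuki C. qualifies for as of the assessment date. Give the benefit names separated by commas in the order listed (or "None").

RSU Program — service 5 years ≥ 1 month (≈30 days) ✓; dept Engineering ✗ → not eligible.
Legal Services Plan — service 5 years ≥ 60 days ✓ → eligible.
Adoption Assistance — service 5 years ≥ 60 days ✓; dept Engineering ✗ → not eligible.
Long-Term Disability — status part-time ✓ → eligible.

Legal Services Plan, Long-Term Disability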